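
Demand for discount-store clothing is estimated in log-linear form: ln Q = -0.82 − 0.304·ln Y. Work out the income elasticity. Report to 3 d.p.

In a log-linear demand, the coefficient on ln Y is the income elasticity.
So η = -0.304.

-0.304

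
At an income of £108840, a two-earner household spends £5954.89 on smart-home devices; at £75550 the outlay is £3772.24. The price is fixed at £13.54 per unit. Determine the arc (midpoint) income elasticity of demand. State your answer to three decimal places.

With a constant price, Q₁ = 5954.89/13.54 = 439.800 and Q₂ = 3772.24/13.54 = 278.600 (equivalently, work directly with expenditure since P cancels).
Midpoint %ΔQ = (3772.24 − 5954.89)/4863.57 = -0.44878; midpoint %ΔI = (75550 − 108840)/92195 = -0.36108.
η = -0.44878 / -0.36108 = 1.243.

1.243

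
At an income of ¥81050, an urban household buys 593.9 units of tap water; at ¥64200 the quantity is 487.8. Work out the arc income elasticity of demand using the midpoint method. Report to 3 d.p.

0.846

ΔQ = 487.8 − 593.9 = -106.1; midpoint Q̄ = (593.9 + 487.8)/2 = 540.85.
ΔI = 64200 − 81050 = -16850; midpoint Ī = (81050 + 64200)/2 = 72625.
η = (ΔQ/Q̄) ÷ (ΔI/Ī) = (-106.1/540.85) ÷ (-16850/72625) = 0.846.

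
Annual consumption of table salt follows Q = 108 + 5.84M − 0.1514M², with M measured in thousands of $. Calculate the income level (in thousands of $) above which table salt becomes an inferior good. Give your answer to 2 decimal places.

dQ/dM = 5.84 − 0.3028M.
The good is inferior where dQ/dM < 0. Setting dQ/dM = 0 gives M = 5.84 / 0.3028 = 19.29.

19.29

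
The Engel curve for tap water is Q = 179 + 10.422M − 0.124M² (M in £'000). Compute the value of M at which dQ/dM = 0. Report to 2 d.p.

42.02

dQ/dM = 10.422 − 0.248M.
The good is inferior where dQ/dM < 0. Setting dQ/dM = 0 gives M = 10.422 / 0.248 = 42.02.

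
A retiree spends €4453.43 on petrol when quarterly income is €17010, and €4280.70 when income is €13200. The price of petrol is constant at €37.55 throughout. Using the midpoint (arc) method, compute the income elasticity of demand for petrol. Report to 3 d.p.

With a constant price, Q₁ = 4453.43/37.55 = 118.600 and Q₂ = 4280.70/37.55 = 114.000 (equivalently, work directly with expenditure since P cancels).
Midpoint %ΔQ = (4280.70 − 4453.43)/4367.07 = -0.03955; midpoint %ΔI = (13200 − 17010)/15105 = -0.25223.
η = -0.03955 / -0.25223 = 0.157.

0.157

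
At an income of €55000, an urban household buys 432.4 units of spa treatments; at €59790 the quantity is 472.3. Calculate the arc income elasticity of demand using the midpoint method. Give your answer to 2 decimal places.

ΔQ = 472.3 − 432.4 = 39.9; midpoint Q̄ = (432.4 + 472.3)/2 = 452.35.
ΔI = 59790 − 55000 = 4790; midpoint Ī = (55000 + 59790)/2 = 57395.
η = (ΔQ/Q̄) ÷ (ΔI/Ī) = (39.9/452.35) ÷ (4790/57395) = 1.06.

1.06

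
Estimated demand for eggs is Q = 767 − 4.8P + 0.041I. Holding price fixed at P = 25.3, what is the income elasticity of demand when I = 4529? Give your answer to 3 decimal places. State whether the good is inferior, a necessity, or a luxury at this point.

0.223 (necessity)

At P = 25.3, I = 4529: Q = 831.249.
Holding P constant, ∂Q/∂I = 0.041.
η_I = (∂Q/∂I)·(I/Q) = 0.041 × (4529/831.249) = 0.223.
Since 0 < η < 1, this is a necessity.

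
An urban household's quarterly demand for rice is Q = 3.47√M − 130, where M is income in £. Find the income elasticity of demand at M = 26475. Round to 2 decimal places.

0.65

At M = 26475: Q = 434.609.
dQ/dM = 3.47/(2√M) = 0.0106631 at this income.
η = (dQ/dM)·(M/Q) = 0.0106631 × (26475/434.609) = 0.65.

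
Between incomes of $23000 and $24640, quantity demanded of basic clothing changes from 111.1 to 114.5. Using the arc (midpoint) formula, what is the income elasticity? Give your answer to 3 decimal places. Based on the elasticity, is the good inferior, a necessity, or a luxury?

ΔQ = 114.5 − 111.1 = 3.4; midpoint Q̄ = (111.1 + 114.5)/2 = 112.8.
ΔI = 24640 − 23000 = 1640; midpoint Ī = (23000 + 24640)/2 = 23820.
η = (ΔQ/Q̄) ÷ (ΔI/Ī) = (3.4/112.8) ÷ (1640/23820) = 0.438.
0 < η < 1 ⇒ necessity.

0.438 (necessity)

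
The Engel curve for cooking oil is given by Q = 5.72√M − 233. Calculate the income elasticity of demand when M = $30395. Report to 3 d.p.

0.652

At M = 30395: Q = 764.234.
dQ/dM = 5.72/(2√M) = 0.0164046 at this income.
η = (dQ/dM)·(M/Q) = 0.0164046 × (30395/764.234) = 0.652.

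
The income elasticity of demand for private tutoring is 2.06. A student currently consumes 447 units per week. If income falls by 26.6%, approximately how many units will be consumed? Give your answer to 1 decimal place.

%ΔQ ≈ η × %ΔI = 2.06 × (-26.6%) = -54.796%.
New Q ≈ 447 × (1 − 0.54796) = 202.1.

202.1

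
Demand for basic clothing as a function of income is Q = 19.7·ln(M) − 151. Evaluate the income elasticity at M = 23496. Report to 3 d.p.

At M = 23496: Q = 47.272.
dQ/dM = 19.7/M = 0.000838441 at this income.
η = (dQ/dM)·(M/Q) = 0.000838441 × (23496/47.272) = 0.417.

0.417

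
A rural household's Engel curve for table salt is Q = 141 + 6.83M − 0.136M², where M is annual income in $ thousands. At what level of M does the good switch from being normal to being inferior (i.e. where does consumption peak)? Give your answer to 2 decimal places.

dQ/dM = 6.83 − 0.272M.
The good is inferior where dQ/dM < 0. Setting dQ/dM = 0 gives M = 6.83 / 0.272 = 25.11.

25.11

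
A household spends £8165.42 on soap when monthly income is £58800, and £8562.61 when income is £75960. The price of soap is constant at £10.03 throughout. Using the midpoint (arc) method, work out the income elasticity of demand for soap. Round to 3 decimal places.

0.186

With a constant price, Q₁ = 8165.42/10.03 = 814.100 and Q₂ = 8562.61/10.03 = 853.700 (equivalently, work directly with expenditure since P cancels).
Midpoint %ΔQ = (8562.61 − 8165.42)/8364.02 = 0.04749; midpoint %ΔI = (75960 − 58800)/67380 = 0.25467.
η = 0.04749 / 0.25467 = 0.186.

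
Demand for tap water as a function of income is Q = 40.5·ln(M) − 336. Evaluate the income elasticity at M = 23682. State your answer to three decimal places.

At M = 23682: Q = 71.935.
dQ/dM = 40.5/M = 0.00171016 at this income.
η = (dQ/dM)·(M/Q) = 0.00171016 × (23682/71.935) = 0.563.

0.563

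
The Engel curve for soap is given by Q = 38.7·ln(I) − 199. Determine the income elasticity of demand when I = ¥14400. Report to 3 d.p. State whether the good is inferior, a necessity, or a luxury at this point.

0.226 (necessity)

At I = 14400: Q = 171.552.
dQ/dI = 38.7/I = 0.0026875 at this income.
η = (dQ/dI)·(I/Q) = 0.0026875 × (14400/171.552) = 0.226.
Since 0 < η < 1, the good is a necessity.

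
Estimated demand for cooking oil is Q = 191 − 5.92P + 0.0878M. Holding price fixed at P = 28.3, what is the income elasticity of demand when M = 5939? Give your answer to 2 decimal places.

0.96

At P = 28.3, M = 5939: Q = 544.908.
Holding P constant, ∂Q/∂M = 0.0878.
η_M = (∂Q/∂M)·(M/Q) = 0.0878 × (5939/544.908) = 0.96.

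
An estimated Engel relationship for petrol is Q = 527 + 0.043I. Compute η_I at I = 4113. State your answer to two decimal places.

At I = 4113: Q = 703.859.
dQ/dI = 0.043.
η = (dQ/dI)·(I/Q) = 0.043 × (4113/703.859) = 0.25.

0.25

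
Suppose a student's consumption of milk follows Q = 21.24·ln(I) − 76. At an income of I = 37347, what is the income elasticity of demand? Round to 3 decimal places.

At I = 37347: Q = 147.615.
dQ/dI = 21.24/I = 0.00056872 at this income.
η = (dQ/dI)·(I/Q) = 0.00056872 × (37347/147.615) = 0.144.

0.144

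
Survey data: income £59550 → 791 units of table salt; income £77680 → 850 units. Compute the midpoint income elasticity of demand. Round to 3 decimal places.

ΔQ = 850 − 791 = 59; midpoint Q̄ = (791 + 850)/2 = 820.5.
ΔI = 77680 − 59550 = 18130; midpoint Ī = (59550 + 77680)/2 = 68615.
η = (ΔQ/Q̄) ÷ (ΔI/Ī) = (59/820.5) ÷ (18130/68615) = 0.272.

0.272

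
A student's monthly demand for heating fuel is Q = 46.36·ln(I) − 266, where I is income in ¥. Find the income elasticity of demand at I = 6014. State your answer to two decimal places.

At I = 6014: Q = 137.418.
dQ/dI = 46.36/I = 0.00770868 at this income.
η = (dQ/dI)·(I/Q) = 0.00770868 × (6014/137.418) = 0.34.

0.34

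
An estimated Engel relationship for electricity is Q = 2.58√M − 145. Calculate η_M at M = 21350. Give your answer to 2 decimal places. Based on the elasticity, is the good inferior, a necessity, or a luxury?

0.81 (necessity)

At M = 21350: Q = 231.980.
dQ/dM = 2.58/(2√M) = 0.00882858 at this income.
η = (dQ/dM)·(M/Q) = 0.00882858 × (21350/231.980) = 0.81.
Since 0 < η < 1, the good is a necessity.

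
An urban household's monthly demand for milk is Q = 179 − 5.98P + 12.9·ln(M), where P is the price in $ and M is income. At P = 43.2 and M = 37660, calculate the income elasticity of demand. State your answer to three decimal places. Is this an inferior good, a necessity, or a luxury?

0.228 (necessity)

At P = 43.2, M = 37660: Q = 56.583.
Holding P constant, ∂Q/∂M = 12.9/M = 0.000342539.
η_M = (∂Q/∂M)·(M/Q) = 0.000342539 × (37660/56.583) = 0.228.
Since 0 < η < 1, this is a necessity.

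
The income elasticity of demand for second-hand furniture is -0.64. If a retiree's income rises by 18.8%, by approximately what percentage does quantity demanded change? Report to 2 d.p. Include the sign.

-12.03%

%ΔQ ≈ η × %ΔI = -0.64 × 18.8% = -12.03%.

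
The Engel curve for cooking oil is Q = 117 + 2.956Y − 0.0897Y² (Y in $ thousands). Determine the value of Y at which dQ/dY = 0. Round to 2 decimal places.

16.48

dQ/dY = 2.956 − 0.1794Y.
The good is inferior where dQ/dY < 0. Setting dQ/dY = 0 gives Y = 2.956 / 0.1794 = 16.48.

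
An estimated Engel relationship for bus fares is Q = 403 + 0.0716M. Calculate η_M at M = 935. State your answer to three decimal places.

At M = 935: Q = 469.946.
dQ/dM = 0.0716.
η = (dQ/dM)·(M/Q) = 0.0716 × (935/469.946) = 0.142.

0.142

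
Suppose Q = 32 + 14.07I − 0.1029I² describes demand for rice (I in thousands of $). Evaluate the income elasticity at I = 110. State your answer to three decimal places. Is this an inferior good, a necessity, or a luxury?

At I = 110: Q = 334.6100.
dQ/dI = 14.07 − 0.2058I = -8.56800.
η = (dQ/dI)·(I/Q) = -8.56800 × (110/334.6100) = -2.817.
η < 0 ⇒ inferior good.

-2.817 (inferior good)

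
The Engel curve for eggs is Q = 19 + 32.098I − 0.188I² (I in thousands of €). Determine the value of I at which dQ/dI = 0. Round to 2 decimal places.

85.37

dQ/dI = 32.098 − 0.376I.
The good is inferior where dQ/dI < 0. Setting dQ/dI = 0 gives I = 32.098 / 0.376 = 85.37.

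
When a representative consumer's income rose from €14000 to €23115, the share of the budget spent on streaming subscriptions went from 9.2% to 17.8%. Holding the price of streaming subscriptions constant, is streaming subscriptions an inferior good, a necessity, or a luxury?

The budget share rises as income rises, so η > 1.

luxury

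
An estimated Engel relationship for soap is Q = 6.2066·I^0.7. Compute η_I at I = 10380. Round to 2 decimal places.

For Q = A·I^β the income elasticity is constant and equal to β.
Here β = 0.7, so η = 0.70.

0.70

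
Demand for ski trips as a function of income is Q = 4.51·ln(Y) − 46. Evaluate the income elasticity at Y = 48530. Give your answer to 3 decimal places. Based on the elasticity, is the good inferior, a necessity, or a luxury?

At Y = 48530: Q = 2.663.
dQ/dY = 4.51/Y = 0.0000929322 at this income.
η = (dQ/dY)·(Y/Q) = 0.0000929322 × (48530/2.663) = 1.694.
Since η > 1, the good is a luxury.

1.694 (luxury)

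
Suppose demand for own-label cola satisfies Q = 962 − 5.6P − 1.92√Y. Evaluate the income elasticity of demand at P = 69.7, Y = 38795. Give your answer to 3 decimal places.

-0.977

At P = 69.7, Y = 38795: Q = 193.508.
Holding P constant, ∂Q/∂Y = -1.92/(2√Y) = -0.00487398.
η_Y = (∂Q/∂Y)·(Y/Q) = -0.00487398 × (38795/193.508) = -0.977.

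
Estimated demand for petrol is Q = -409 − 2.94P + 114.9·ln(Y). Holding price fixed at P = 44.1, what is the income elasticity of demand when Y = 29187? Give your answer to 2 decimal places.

At P = 44.1, Y = 29187: Q = 642.688.
Holding P constant, ∂Q/∂Y = 114.9/Y = 0.00393668.
η_Y = (∂Q/∂Y)·(Y/Q) = 0.00393668 × (29187/642.688) = 0.18.

0.18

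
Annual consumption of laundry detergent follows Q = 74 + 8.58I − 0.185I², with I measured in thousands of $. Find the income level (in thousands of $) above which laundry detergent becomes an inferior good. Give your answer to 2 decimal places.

dQ/dI = 8.58 − 0.37I.
The good is inferior where dQ/dI < 0. Setting dQ/dI = 0 gives I = 8.58 / 0.37 = 23.19.

23.19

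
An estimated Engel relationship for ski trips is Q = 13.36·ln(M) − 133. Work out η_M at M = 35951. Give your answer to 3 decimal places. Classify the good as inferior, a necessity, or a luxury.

1.870 (luxury)

At M = 35951: Q = 7.145.
dQ/dM = 13.36/M = 0.000371617 at this income.
η = (dQ/dM)·(M/Q) = 0.000371617 × (35951/7.145) = 1.870.
Since η > 1, the good is a luxury.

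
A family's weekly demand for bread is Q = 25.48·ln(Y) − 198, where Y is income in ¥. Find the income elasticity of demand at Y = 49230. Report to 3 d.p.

At Y = 49230: Q = 77.293.
dQ/dY = 25.48/Y = 0.000517571 at this income.
η = (dQ/dY)·(Y/Q) = 0.000517571 × (49230/77.293) = 0.330.

0.330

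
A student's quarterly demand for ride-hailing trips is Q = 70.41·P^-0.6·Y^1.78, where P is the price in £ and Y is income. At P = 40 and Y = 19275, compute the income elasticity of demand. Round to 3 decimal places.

For a multiplicative demand Q = A·P^α·Y^β, the income elasticity is β everywhere.
Here β = 1.78, so η = 1.780.

1.780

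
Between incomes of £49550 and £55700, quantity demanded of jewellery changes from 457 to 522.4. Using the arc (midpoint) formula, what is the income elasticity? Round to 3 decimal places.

ΔQ = 522.4 − 457 = 65.4; midpoint Q̄ = (457 + 522.4)/2 = 489.7.
ΔI = 55700 − 49550 = 6150; midpoint Ī = (49550 + 55700)/2 = 52625.
η = (ΔQ/Q̄) ÷ (ΔI/Ī) = (65.4/489.7) ÷ (6150/52625) = 1.143.

1.143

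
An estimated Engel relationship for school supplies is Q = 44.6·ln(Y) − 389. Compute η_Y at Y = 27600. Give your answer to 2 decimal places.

At Y = 27600: Q = 67.060.
dQ/dY = 44.6/Y = 0.00161594 at this income.
η = (dQ/dY)·(Y/Q) = 0.00161594 × (27600/67.060) = 0.67.

0.67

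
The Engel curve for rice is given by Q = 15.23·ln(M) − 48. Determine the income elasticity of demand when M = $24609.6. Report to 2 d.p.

At M = 24609.6: Q = 105.989.
dQ/dM = 15.23/M = 0.000618864 at this income.
η = (dQ/dM)·(M/Q) = 0.000618864 × (24609.6/105.989) = 0.14.

0.14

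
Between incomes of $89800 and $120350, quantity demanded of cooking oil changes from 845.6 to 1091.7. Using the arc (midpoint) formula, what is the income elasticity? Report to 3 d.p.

0.874

ΔQ = 1091.7 − 845.6 = 246.1; midpoint Q̄ = (845.6 + 1091.7)/2 = 968.65.
ΔI = 120350 − 89800 = 30550; midpoint Ī = (89800 + 120350)/2 = 105075.
η = (ΔQ/Q̄) ÷ (ΔI/Ī) = (246.1/968.65) ÷ (30550/105075) = 0.874.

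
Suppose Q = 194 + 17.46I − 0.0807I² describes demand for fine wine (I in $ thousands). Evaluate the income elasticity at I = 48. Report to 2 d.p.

0.55

At I = 48: Q = 846.1472.
dQ/dI = 17.46 − 0.1614I = 9.71280.
η = (dQ/dI)·(I/Q) = 9.71280 × (48/846.1472) = 0.55.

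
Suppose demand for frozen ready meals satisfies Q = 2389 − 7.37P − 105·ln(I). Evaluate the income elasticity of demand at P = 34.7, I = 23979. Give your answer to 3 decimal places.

-0.098

At P = 34.7, I = 23979: Q = 1074.343.
Holding P constant, ∂Q/∂I = -105/I = -0.00437883.
η_I = (∂Q/∂I)·(I/Q) = -0.00437883 × (23979/1074.343) = -0.098.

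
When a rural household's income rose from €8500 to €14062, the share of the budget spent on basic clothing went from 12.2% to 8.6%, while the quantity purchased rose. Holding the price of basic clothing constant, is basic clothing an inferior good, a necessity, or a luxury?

Quantity rises but the budget share falls as income rises, so 0 < η < 1.

necessity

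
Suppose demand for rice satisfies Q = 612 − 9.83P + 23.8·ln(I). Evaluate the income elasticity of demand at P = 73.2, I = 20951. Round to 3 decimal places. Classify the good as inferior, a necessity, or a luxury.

0.184 (necessity)

At P = 73.2, I = 20951: Q = 129.253.
Holding P constant, ∂Q/∂I = 23.8/I = 0.00113598.
η_I = (∂Q/∂I)·(I/Q) = 0.00113598 × (20951/129.253) = 0.184.
Since 0 < η < 1, this is a necessity.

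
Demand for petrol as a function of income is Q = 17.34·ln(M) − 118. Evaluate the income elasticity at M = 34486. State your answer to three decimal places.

At M = 34486: Q = 63.174.
dQ/dM = 17.34/M = 0.000502813 at this income.
η = (dQ/dM)·(M/Q) = 0.000502813 × (34486/63.174) = 0.274.

0.274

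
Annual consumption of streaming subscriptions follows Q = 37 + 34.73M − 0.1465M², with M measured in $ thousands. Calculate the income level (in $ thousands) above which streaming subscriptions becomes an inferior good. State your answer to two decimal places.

118.53

dQ/dM = 34.73 − 0.293M.
The good is inferior where dQ/dM < 0. Setting dQ/dM = 0 gives M = 34.73 / 0.293 = 118.53.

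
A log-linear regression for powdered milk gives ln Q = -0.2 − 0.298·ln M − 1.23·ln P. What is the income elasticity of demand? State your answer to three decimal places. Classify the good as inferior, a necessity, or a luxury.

-0.298 (inferior good)

In a log-linear demand, the coefficient on ln M is the income elasticity.
So η = -0.298.
η < 0 ⇒ inferior good.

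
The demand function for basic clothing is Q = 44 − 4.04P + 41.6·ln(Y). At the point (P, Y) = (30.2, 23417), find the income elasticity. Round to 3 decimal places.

0.122

At P = 30.2, Y = 23417: Q = 340.539.
Holding P constant, ∂Q/∂Y = 41.6/Y = 0.00177649.
η_Y = (∂Q/∂Y)·(Y/Q) = 0.00177649 × (23417/340.539) = 0.122.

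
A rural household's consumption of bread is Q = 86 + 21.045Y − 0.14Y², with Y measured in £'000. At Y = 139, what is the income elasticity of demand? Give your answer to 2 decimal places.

At Y = 139: Q = 306.3150.
dQ/dY = 21.045 − 0.28Y = -17.87500.
η = (dQ/dY)·(Y/Q) = -17.87500 × (139/306.3150) = -8.11.

-8.11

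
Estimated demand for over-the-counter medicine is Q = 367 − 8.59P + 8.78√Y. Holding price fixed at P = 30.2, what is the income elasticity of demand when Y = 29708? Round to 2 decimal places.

0.47

At P = 30.2, Y = 29708: Q = 1620.904.
Holding P constant, ∂Q/∂Y = 8.78/(2√Y) = 0.0254699.
η_Y = (∂Q/∂Y)·(Y/Q) = 0.0254699 × (29708/1620.904) = 0.47.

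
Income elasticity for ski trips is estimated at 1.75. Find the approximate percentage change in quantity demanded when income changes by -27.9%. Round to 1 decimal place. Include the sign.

%ΔQ ≈ η × %ΔI = 1.75 × (-27.9%) = -48.8%.

-48.8%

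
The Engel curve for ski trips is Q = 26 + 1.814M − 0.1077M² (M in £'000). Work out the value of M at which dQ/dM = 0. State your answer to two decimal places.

8.42

dQ/dM = 1.814 − 0.2154M.
The good is inferior where dQ/dM < 0. Setting dQ/dM = 0 gives M = 1.814 / 0.2154 = 8.42.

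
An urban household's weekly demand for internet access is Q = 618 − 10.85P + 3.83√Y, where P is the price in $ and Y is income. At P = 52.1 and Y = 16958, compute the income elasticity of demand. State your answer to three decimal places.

At P = 52.1, Y = 16958: Q = 551.469.
Holding P constant, ∂Q/∂Y = 3.83/(2√Y) = 0.0147056.
η_Y = (∂Q/∂Y)·(Y/Q) = 0.0147056 × (16958/551.469) = 0.452.

0.452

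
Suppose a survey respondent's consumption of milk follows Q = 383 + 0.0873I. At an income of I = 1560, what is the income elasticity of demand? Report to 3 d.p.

At I = 1560: Q = 519.188.
dQ/dI = 0.0873.
η = (dQ/dI)·(I/Q) = 0.0873 × (1560/519.188) = 0.262.

0.262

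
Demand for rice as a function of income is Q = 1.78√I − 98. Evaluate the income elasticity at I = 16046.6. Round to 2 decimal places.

0.88

At I = 16046.6: Q = 127.482.
dQ/dI = 1.78/(2√I) = 0.00702584 at this income.
η = (dQ/dI)·(I/Q) = 0.00702584 × (16046.6/127.482) = 0.88.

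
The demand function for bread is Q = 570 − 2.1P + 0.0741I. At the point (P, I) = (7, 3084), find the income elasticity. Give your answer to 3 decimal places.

At P = 7, I = 3084: Q = 783.824.
Holding P constant, ∂Q/∂I = 0.0741.
η_I = (∂Q/∂I)·(I/Q) = 0.0741 × (3084/783.824) = 0.292.

0.292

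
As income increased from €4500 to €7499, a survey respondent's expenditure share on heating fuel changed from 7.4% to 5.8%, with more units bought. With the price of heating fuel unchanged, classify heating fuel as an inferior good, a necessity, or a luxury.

necessity

Quantity rises but the budget share falls as income rises, so 0 < η < 1.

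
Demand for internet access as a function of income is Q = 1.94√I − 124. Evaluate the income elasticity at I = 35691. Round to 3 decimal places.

0.756

At I = 35691: Q = 242.506.
dQ/dI = 1.94/(2√I) = 0.00513443 at this income.
η = (dQ/dI)·(I/Q) = 0.00513443 × (35691/242.506) = 0.756.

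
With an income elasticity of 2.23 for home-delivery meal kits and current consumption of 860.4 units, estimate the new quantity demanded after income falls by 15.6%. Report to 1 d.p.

%ΔQ ≈ η × %ΔI = 2.23 × (-15.6%) = -34.788%.
New Q ≈ 860.4 × (1 − 0.34788) = 561.1.

561.1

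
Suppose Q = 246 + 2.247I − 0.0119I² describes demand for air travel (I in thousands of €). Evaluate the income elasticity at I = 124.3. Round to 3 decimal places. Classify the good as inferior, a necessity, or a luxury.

-0.259 (inferior good)

At I = 124.3: Q = 341.4413.
dQ/dI = 2.247 − 0.0238I = -0.71134.
η = (dQ/dI)·(I/Q) = -0.71134 × (124.3/341.4413) = -0.259.
η < 0 ⇒ inferior good.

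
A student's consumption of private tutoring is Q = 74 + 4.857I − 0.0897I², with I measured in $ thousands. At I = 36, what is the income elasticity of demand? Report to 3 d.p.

-0.435

At I = 36: Q = 132.6008.
dQ/dI = 4.857 − 0.1794I = -1.60140.
η = (dQ/dI)·(I/Q) = -1.60140 × (36/132.6008) = -0.435.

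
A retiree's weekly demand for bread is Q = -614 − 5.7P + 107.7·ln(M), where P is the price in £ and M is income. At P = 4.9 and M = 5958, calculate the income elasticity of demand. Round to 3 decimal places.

0.366

At P = 4.9, M = 5958: Q = 294.251.
Holding P constant, ∂Q/∂M = 107.7/M = 0.0180765.
η_M = (∂Q/∂M)·(M/Q) = 0.0180765 × (5958/294.251) = 0.366.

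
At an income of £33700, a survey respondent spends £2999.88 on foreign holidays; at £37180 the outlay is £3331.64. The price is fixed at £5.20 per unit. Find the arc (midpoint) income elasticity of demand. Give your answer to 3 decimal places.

1.067

With a constant price, Q₁ = 2999.88/5.20 = 576.900 and Q₂ = 3331.64/5.20 = 640.700 (equivalently, work directly with expenditure since P cancels).
Midpoint %ΔQ = (3331.64 − 2999.88)/3165.76 = 0.10480; midpoint %ΔI = (37180 − 33700)/35440 = 0.09819.
η = 0.10480 / 0.09819 = 1.067.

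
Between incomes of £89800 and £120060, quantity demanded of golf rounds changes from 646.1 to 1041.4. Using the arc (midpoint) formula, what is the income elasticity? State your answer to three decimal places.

ΔQ = 1041.4 − 646.1 = 395.3; midpoint Q̄ = (646.1 + 1041.4)/2 = 843.75.
ΔI = 120060 − 89800 = 30260; midpoint Ī = (89800 + 120060)/2 = 104930.
η = (ΔQ/Q̄) ÷ (ΔI/Ī) = (395.3/843.75) ÷ (30260/104930) = 1.625.

1.625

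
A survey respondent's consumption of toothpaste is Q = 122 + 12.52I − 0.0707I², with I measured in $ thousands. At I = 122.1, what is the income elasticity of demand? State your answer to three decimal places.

-0.971

At I = 122.1: Q = 596.6674.
dQ/dI = 12.52 − 0.1414I = -4.74494.
η = (dQ/dI)·(I/Q) = -4.74494 × (122.1/596.6674) = -0.971.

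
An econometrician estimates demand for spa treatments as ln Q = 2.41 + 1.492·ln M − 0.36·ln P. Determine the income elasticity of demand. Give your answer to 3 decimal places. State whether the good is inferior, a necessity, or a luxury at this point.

In a log-linear demand, the coefficient on ln M is the income elasticity.
So η = 1.492.
η > 1 ⇒ luxury.

1.492 (luxury)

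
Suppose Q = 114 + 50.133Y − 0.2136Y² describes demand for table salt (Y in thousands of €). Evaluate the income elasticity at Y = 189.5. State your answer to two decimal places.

At Y = 189.5: Q = 1943.7741.
dQ/dY = 50.133 − 0.4272Y = -30.82140.
η = (dQ/dY)·(Y/Q) = -30.82140 × (189.5/1943.7741) = -3.00.

-3.00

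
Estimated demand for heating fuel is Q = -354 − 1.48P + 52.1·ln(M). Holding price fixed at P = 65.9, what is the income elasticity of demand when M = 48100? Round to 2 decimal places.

At P = 65.9, M = 48100: Q = 110.160.
Holding P constant, ∂Q/∂M = 52.1/M = 0.00108316.
η_M = (∂Q/∂M)·(M/Q) = 0.00108316 × (48100/110.160) = 0.47.

0.47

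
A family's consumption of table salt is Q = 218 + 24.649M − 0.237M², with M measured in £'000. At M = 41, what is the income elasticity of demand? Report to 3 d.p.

0.258

At M = 41: Q = 830.2120.
dQ/dM = 24.649 − 0.474M = 5.21500.
η = (dQ/dM)·(M/Q) = 5.21500 × (41/830.2120) = 0.258.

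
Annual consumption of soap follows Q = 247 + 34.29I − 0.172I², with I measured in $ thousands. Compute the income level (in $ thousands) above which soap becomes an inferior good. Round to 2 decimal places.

dQ/dI = 34.29 − 0.344I.
The good is inferior where dQ/dI < 0. Setting dQ/dI = 0 gives I = 34.29 / 0.344 = 99.68.

99.68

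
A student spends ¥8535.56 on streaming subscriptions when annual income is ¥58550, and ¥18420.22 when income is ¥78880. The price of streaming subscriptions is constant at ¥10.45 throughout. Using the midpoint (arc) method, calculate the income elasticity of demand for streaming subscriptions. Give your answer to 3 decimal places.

With a constant price, Q₁ = 8535.56/10.45 = 816.800 and Q₂ = 18420.22/10.45 = 1762.700 (equivalently, work directly with expenditure since P cancels).
Midpoint %ΔQ = (18420.22 − 8535.56)/13477.89 = 0.73340; midpoint %ΔI = (78880 − 58550)/68715 = 0.29586.
η = 0.73340 / 0.29586 = 2.479.

2.479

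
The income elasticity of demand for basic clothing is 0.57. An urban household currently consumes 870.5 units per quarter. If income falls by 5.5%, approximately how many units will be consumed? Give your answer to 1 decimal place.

%ΔQ ≈ η × %ΔI = 0.57 × (-5.5%) = -3.135%.
New Q ≈ 870.5 × (1 − 0.03135) = 843.2.

843.2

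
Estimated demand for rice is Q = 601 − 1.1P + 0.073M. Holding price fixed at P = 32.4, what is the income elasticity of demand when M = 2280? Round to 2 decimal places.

0.23

At P = 32.4, M = 2280: Q = 731.800.
Holding P constant, ∂Q/∂M = 0.073.
η_M = (∂Q/∂M)·(M/Q) = 0.073 × (2280/731.800) = 0.23.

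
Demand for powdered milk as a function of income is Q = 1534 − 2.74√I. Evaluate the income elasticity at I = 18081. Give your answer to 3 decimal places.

-0.158

At I = 18081: Q = 1165.564.
dQ/dI = -2.74/(2√I) = -0.0101885 at this income.
η = (dQ/dI)·(I/Q) = -0.0101885 × (18081/1165.564) = -0.158.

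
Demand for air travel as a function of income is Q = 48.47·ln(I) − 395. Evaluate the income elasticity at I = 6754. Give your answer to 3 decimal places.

At I = 6754: Q = 32.403.
dQ/dI = 48.47/I = 0.00717649 at this income.
η = (dQ/dI)·(I/Q) = 0.00717649 × (6754/32.403) = 1.496.

1.496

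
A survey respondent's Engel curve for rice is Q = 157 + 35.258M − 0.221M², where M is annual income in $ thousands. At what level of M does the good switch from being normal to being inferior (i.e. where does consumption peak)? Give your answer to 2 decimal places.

dQ/dM = 35.258 − 0.442M.
The good is inferior where dQ/dM < 0. Setting dQ/dM = 0 gives M = 35.258 / 0.442 = 79.77.

79.77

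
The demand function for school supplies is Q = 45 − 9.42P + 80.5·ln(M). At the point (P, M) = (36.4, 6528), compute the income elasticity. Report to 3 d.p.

0.197

At P = 36.4, M = 6528: Q = 409.212.
Holding P constant, ∂Q/∂M = 80.5/M = 0.0123315.
η_M = (∂Q/∂M)·(M/Q) = 0.0123315 × (6528/409.212) = 0.197.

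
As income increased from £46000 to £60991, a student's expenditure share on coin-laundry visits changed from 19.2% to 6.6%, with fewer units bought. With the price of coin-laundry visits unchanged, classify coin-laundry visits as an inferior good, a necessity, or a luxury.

Quantity demanded falls as income rises, so η < 0.

inferior good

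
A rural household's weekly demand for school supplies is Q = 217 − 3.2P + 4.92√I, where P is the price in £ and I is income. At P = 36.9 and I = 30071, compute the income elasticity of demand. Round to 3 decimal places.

0.448

At P = 36.9, I = 30071: Q = 952.097.
Holding P constant, ∂Q/∂I = 4.92/(2√I) = 0.014186.
η_I = (∂Q/∂I)·(I/Q) = 0.014186 × (30071/952.097) = 0.448.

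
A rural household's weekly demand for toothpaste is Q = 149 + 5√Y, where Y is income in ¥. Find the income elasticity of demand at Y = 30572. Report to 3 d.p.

0.427

At Y = 30572: Q = 1023.243.
dQ/dY = 5/(2√Y) = 0.0142981 at this income.
η = (dQ/dY)·(Y/Q) = 0.0142981 × (30572/1023.243) = 0.427.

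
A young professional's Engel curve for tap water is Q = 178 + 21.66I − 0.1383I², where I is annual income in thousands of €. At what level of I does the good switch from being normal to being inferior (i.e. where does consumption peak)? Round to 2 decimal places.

dQ/dI = 21.66 − 0.2766I.
The good is inferior where dQ/dI < 0. Setting dQ/dI = 0 gives I = 21.66 / 0.2766 = 78.31.

78.31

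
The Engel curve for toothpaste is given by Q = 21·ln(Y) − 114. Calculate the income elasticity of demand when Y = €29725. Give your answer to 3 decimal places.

0.205

At Y = 29725: Q = 102.295.
dQ/dY = 21/Y = 0.000706476 at this income.
η = (dQ/dY)·(Y/Q) = 0.000706476 × (29725/102.295) = 0.205.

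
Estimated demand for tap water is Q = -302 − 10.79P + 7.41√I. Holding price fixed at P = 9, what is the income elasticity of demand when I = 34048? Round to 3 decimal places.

At P = 9, I = 34048: Q = 968.191.
Holding P constant, ∂Q/∂I = 7.41/(2√I) = 0.020079.
η_I = (∂Q/∂I)·(I/Q) = 0.020079 × (34048/968.191) = 0.706.

0.706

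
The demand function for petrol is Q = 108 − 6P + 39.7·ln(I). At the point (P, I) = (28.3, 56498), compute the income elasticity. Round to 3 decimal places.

0.107

At P = 28.3, I = 56498: Q = 372.596.
Holding P constant, ∂Q/∂I = 39.7/I = 0.00070268.
η_I = (∂Q/∂I)·(I/Q) = 0.00070268 × (56498/372.596) = 0.107.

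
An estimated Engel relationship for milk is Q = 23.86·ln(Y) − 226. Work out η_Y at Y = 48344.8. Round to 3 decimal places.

0.761

At Y = 48344.8: Q = 31.357.
dQ/dY = 23.86/Y = 0.000493538 at this income.
η = (dQ/dY)·(Y/Q) = 0.000493538 × (48344.8/31.357) = 0.761.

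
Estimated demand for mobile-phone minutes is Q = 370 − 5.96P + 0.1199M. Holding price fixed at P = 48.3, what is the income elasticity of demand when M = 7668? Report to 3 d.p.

0.918

At P = 48.3, M = 7668: Q = 1001.525.
Holding P constant, ∂Q/∂M = 0.1199.
η_M = (∂Q/∂M)·(M/Q) = 0.1199 × (7668/1001.525) = 0.918.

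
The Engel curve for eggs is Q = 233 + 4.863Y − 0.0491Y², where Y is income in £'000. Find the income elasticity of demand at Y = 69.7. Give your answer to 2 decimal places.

At Y = 69.7: Q = 333.4189.
dQ/dY = 4.863 − 0.0982Y = -1.98154.
η = (dQ/dY)·(Y/Q) = -1.98154 × (69.7/333.4189) = -0.41.

-0.41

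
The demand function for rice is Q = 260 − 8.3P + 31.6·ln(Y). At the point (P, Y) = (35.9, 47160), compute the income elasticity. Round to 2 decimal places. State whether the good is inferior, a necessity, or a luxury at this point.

0.10 (necessity)

At P = 35.9, Y = 47160: Q = 302.087.
Holding P constant, ∂Q/∂Y = 31.6/Y = 0.000670059.
η_Y = (∂Q/∂Y)·(Y/Q) = 0.000670059 × (47160/302.087) = 0.10.
Since 0 < η < 1, this is a necessity.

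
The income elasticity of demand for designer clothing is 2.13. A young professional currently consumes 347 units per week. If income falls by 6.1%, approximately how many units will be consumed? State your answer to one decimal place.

%ΔQ ≈ η × %ΔI = 2.13 × (-6.1%) = -12.993%.
New Q ≈ 347 × (1 − 0.12993) = 301.9.

301.9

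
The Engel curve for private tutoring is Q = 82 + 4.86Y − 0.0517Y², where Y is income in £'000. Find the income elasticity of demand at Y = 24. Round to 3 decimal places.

0.338

At Y = 24: Q = 168.8608.
dQ/dY = 4.86 − 0.1034Y = 2.37840.
η = (dQ/dY)·(Y/Q) = 2.37840 × (24/168.8608) = 0.338.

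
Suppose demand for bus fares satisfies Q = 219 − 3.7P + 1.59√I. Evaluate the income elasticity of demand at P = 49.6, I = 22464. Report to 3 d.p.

0.435

At P = 49.6, I = 22464: Q = 273.789.
Holding P constant, ∂Q/∂I = 1.59/(2√I) = 0.00530425.
η_I = (∂Q/∂I)·(I/Q) = 0.00530425 × (22464/273.789) = 0.435.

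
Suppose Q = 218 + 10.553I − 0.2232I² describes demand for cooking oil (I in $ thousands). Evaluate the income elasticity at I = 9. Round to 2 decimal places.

0.20

At I = 9: Q = 294.8978.
dQ/dI = 10.553 − 0.4464I = 6.53540.
η = (dQ/dI)·(I/Q) = 6.53540 × (9/294.8978) = 0.20.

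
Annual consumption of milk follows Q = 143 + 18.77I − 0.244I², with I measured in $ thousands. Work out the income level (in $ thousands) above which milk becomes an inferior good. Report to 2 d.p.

dQ/dI = 18.77 − 0.488I.
The good is inferior where dQ/dI < 0. Setting dQ/dI = 0 gives I = 18.77 / 0.488 = 38.46.

38.46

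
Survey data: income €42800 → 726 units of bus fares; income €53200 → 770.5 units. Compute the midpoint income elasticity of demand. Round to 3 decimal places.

ΔQ = 770.5 − 726 = 44.5; midpoint Q̄ = (726 + 770.5)/2 = 748.25.
ΔI = 53200 − 42800 = 10400; midpoint Ī = (42800 + 53200)/2 = 48000.
η = (ΔQ/Q̄) ÷ (ΔI/Ī) = (44.5/748.25) ÷ (10400/48000) = 0.274.

0.274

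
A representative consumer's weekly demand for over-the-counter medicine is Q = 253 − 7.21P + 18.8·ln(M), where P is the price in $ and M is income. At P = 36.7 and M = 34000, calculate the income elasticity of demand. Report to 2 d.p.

0.10

At P = 36.7, M = 34000: Q = 184.554.
Holding P constant, ∂Q/∂M = 18.8/M = 0.000552941.
η_M = (∂Q/∂M)·(M/Q) = 0.000552941 × (34000/184.554) = 0.10.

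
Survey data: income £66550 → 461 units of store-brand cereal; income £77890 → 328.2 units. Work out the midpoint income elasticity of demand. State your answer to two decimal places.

ΔQ = 328.2 − 461 = -132.8; midpoint Q̄ = (461 + 328.2)/2 = 394.6.
ΔI = 77890 − 66550 = 11340; midpoint Ī = (66550 + 77890)/2 = 72220.
η = (ΔQ/Q̄) ÷ (ΔI/Ī) = (-132.8/394.6) ÷ (11340/72220) = -2.14.

-2.14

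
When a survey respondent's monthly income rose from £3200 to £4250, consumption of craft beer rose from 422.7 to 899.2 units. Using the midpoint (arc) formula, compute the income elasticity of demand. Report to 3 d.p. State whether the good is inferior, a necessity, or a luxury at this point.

ΔQ = 899.2 − 422.7 = 476.5; midpoint Q̄ = (422.7 + 899.2)/2 = 660.95.
ΔI = 4250 − 3200 = 1050; midpoint Ī = (3200 + 4250)/2 = 3725.
η = (ΔQ/Q̄) ÷ (ΔI/Ī) = (476.5/660.95) ÷ (1050/3725) = 2.558.
η > 1 ⇒ luxury.

2.558 (luxury)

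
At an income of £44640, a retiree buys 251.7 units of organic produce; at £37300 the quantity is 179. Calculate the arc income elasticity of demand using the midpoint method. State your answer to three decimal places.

ΔQ = 179 − 251.7 = -72.7; midpoint Q̄ = (251.7 + 179)/2 = 215.35.
ΔI = 37300 − 44640 = -7340; midpoint Ī = (44640 + 37300)/2 = 40970.
η = (ΔQ/Q̄) ÷ (ΔI/Ī) = (-72.7/215.35) ÷ (-7340/40970) = 1.884.

1.884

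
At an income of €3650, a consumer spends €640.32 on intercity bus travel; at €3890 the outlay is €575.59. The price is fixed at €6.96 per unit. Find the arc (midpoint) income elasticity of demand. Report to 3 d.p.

With a constant price, Q₁ = 640.32/6.96 = 92.000 and Q₂ = 575.59/6.96 = 82.700 (equivalently, work directly with expenditure since P cancels).
Midpoint %ΔQ = (575.59 − 640.32)/607.96 = -0.10647; midpoint %ΔI = (3890 − 3650)/3770 = 0.06366.
η = -0.10647 / 0.06366 = -1.672.

-1.672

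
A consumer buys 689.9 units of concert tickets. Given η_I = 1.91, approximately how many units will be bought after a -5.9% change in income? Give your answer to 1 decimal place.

612.2

%ΔQ ≈ η × %ΔI = 1.91 × (-5.9%) = -11.269%.
New Q ≈ 689.9 × (1 − 0.11269) = 612.2.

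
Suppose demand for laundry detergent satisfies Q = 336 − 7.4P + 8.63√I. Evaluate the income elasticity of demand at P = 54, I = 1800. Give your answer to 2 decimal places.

At P = 54, I = 1800: Q = 302.540.
Holding P constant, ∂Q/∂I = 8.63/(2√I) = 0.101706.
η_I = (∂Q/∂I)·(I/Q) = 0.101706 × (1800/302.540) = 0.61.

0.61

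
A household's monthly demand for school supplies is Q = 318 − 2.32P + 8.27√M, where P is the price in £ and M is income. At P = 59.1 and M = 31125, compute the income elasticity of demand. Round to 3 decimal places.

At P = 59.1, M = 31125: Q = 1639.904.
Holding P constant, ∂Q/∂M = 8.27/(2√M) = 0.023438.
η_M = (∂Q/∂M)·(M/Q) = 0.023438 × (31125/1639.904) = 0.445.

0.445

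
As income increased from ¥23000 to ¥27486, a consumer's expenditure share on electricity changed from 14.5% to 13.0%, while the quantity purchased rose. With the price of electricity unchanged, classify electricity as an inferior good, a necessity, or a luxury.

necessity

Quantity rises but the budget share falls as income rises, so 0 < η < 1.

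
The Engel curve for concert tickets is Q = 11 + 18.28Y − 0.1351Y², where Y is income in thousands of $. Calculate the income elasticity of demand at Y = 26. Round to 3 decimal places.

At Y = 26: Q = 394.9524.
dQ/dY = 18.28 − 0.2702Y = 11.25480.
η = (dQ/dY)·(Y/Q) = 11.25480 × (26/394.9524) = 0.741.

0.741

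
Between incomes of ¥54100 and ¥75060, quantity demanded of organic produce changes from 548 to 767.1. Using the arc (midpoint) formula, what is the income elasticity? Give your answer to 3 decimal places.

ΔQ = 767.1 − 548 = 219.1; midpoint Q̄ = (548 + 767.1)/2 = 657.55.
ΔI = 75060 − 54100 = 20960; midpoint Ī = (54100 + 75060)/2 = 64580.
η = (ΔQ/Q̄) ÷ (ΔI/Ī) = (219.1/657.55) ÷ (20960/64580) = 1.027.

1.027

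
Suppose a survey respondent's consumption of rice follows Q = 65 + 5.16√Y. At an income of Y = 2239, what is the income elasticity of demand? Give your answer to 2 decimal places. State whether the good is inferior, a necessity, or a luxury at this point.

At Y = 2239: Q = 309.161.
dQ/dY = 5.16/(2√Y) = 0.0545246 at this income.
η = (dQ/dY)·(Y/Q) = 0.0545246 × (2239/309.161) = 0.39.
Since 0 < η < 1, the good is a necessity.

0.39 (necessity)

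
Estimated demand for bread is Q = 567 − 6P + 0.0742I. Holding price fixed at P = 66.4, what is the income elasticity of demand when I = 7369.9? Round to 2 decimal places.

0.76

At P = 66.4, I = 7369.9: Q = 715.447.
Holding P constant, ∂Q/∂I = 0.0742.
η_I = (∂Q/∂I)·(I/Q) = 0.0742 × (7369.9/715.447) = 0.76.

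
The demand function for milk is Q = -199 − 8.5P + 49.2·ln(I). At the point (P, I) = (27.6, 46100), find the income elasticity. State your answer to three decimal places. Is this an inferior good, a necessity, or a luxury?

At P = 27.6, I = 46100: Q = 94.738.
Holding P constant, ∂Q/∂I = 49.2/I = 0.00106725.
η_I = (∂Q/∂I)·(I/Q) = 0.00106725 × (46100/94.738) = 0.519.
Since 0 < η < 1, this is a necessity.

0.519 (necessity)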